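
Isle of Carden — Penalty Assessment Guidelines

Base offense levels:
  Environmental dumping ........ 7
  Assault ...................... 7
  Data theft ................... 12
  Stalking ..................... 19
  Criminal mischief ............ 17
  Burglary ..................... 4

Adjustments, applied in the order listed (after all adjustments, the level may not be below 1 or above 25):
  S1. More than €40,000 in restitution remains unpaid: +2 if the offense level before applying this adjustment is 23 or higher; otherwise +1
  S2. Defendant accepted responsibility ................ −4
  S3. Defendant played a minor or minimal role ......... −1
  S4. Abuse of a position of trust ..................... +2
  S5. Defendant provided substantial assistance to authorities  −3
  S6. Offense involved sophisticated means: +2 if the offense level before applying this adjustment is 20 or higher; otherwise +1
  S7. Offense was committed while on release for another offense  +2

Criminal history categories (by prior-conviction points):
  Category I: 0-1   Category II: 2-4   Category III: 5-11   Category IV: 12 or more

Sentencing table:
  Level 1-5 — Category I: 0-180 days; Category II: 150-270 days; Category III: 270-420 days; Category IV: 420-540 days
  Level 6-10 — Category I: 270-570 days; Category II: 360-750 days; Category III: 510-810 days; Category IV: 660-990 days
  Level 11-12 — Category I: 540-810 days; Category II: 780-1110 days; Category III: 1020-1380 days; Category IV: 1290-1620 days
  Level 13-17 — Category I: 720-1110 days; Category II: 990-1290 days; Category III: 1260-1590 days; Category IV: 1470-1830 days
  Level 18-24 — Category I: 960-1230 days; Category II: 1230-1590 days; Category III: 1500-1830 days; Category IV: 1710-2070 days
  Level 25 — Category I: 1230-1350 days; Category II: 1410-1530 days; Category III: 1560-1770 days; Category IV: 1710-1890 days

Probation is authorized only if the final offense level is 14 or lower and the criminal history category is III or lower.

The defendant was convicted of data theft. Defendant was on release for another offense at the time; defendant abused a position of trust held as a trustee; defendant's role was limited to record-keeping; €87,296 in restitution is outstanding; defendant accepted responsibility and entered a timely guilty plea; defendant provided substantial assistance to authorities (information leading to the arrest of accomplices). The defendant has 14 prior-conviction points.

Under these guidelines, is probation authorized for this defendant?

No

Base offense level for data theft: 12.
S1 applies (level before this adjustment is 12 < 23, so +1): 12 + 1 = 13.
S2 applies: 13 − 4 = 9.
S3 applies: 9 − 1 = 8.
S4 applies: 8 + 2 = 10.
S5 applies: 10 − 3 = 7.
S7 applies: 7 + 2 = 9.
Final offense level: 9.
Criminal history: 14 prior points → Category IV (12+).
Level 9 falls in the 6-10 band.
Grid: Level 6-10 × Category IV = 660-990 days.
Probation check: level 9 ≤ 14 and category IV > III → not eligible.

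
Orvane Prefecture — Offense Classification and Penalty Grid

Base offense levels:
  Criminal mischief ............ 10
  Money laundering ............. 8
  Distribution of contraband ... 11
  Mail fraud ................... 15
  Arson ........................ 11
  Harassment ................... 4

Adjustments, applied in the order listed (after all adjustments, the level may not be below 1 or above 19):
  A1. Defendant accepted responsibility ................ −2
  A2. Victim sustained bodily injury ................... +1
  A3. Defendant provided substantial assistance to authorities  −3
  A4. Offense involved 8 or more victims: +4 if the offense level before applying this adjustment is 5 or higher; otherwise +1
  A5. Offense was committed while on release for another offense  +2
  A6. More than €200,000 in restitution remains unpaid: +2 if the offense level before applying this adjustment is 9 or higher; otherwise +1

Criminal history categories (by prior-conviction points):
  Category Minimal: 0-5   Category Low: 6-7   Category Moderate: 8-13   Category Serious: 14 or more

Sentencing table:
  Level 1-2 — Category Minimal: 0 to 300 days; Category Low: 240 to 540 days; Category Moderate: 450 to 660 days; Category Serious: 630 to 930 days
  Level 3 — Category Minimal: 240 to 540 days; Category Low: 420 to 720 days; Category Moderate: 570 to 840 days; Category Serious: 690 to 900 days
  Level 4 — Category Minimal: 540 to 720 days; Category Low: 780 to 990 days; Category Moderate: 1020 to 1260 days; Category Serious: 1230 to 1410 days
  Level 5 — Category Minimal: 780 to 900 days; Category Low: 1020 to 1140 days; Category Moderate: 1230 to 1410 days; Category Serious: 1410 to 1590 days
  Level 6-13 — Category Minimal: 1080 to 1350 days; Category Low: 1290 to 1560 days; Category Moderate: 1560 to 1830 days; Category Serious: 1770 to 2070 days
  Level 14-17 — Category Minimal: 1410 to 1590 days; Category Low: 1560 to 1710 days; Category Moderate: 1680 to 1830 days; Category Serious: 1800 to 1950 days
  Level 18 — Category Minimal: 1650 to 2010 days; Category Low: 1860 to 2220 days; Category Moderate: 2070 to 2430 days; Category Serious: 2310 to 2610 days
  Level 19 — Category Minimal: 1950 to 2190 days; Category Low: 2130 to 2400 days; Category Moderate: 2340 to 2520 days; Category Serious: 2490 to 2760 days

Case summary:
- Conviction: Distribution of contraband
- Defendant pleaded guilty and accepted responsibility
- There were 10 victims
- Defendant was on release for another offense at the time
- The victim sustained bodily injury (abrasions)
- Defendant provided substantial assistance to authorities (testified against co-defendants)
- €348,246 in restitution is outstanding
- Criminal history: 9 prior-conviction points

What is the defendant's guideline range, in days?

Base offense level for distribution of contraband: 11.
A1 applies: 11 − 2 = 9.
A2 applies: 9 + 1 = 10.
A3 applies: 10 − 3 = 7.
A4 applies (level before this adjustment is 7 ≥ 5, so +4): 7 + 4 = 11.
A5 applies: 11 + 2 = 13.
A6 applies (level before this adjustment is 13 ≥ 9, so +2): 13 + 2 = 15.
Final offense level: 15.
Criminal history: 9 prior points → Category Moderate (8-13).
Level 15 falls in the 14-17 band.
Grid: Level 14-17 × Category Moderate = 1680-1830 days.

1680-1830 days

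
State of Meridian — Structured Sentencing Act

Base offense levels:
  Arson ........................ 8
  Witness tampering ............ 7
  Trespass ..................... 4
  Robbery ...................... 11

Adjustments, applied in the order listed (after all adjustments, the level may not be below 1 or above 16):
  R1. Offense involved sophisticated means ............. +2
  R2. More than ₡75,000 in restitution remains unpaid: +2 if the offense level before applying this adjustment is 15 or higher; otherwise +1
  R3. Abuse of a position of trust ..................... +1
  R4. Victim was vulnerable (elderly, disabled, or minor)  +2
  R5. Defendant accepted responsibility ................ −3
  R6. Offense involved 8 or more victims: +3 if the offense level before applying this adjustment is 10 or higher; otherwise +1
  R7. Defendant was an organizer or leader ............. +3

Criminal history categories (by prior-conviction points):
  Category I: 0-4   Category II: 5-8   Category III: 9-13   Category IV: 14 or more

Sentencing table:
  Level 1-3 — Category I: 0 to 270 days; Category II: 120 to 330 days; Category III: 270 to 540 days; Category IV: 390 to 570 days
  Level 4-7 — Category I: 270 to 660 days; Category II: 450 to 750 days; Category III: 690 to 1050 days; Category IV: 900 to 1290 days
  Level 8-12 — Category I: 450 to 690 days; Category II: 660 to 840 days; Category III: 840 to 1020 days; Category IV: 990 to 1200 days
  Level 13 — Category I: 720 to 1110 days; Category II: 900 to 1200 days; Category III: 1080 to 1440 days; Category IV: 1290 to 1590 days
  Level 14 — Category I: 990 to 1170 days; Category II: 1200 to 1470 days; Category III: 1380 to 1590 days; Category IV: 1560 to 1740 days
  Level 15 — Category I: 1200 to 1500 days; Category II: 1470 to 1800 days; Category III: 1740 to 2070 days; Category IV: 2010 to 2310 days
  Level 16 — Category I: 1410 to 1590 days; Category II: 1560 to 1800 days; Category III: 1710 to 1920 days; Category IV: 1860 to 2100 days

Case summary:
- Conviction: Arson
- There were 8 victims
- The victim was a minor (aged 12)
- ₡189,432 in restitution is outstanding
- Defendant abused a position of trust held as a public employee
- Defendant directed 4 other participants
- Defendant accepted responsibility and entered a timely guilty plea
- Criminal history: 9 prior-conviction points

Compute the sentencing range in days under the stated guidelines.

Base offense level for arson: 8.
R1 does not apply.
R2 applies (level before this adjustment is 8 < 15, so +1): 8 + 1 = 9.
R3 applies: 9 + 1 = 10.
R4 applies: 10 + 2 = 12.
R5 applies: 12 − 3 = 9.
R6 applies (level before this adjustment is 9 < 10, so +1): 9 + 1 = 10.
R7 applies: 10 + 3 = 13.
Final offense level: 13.
Criminal history: 9 prior points → Category III (9-13).
Level 13 falls in the 13 band.
Grid: Level 13 × Category III = 1080-1440 days.

1080-1440 days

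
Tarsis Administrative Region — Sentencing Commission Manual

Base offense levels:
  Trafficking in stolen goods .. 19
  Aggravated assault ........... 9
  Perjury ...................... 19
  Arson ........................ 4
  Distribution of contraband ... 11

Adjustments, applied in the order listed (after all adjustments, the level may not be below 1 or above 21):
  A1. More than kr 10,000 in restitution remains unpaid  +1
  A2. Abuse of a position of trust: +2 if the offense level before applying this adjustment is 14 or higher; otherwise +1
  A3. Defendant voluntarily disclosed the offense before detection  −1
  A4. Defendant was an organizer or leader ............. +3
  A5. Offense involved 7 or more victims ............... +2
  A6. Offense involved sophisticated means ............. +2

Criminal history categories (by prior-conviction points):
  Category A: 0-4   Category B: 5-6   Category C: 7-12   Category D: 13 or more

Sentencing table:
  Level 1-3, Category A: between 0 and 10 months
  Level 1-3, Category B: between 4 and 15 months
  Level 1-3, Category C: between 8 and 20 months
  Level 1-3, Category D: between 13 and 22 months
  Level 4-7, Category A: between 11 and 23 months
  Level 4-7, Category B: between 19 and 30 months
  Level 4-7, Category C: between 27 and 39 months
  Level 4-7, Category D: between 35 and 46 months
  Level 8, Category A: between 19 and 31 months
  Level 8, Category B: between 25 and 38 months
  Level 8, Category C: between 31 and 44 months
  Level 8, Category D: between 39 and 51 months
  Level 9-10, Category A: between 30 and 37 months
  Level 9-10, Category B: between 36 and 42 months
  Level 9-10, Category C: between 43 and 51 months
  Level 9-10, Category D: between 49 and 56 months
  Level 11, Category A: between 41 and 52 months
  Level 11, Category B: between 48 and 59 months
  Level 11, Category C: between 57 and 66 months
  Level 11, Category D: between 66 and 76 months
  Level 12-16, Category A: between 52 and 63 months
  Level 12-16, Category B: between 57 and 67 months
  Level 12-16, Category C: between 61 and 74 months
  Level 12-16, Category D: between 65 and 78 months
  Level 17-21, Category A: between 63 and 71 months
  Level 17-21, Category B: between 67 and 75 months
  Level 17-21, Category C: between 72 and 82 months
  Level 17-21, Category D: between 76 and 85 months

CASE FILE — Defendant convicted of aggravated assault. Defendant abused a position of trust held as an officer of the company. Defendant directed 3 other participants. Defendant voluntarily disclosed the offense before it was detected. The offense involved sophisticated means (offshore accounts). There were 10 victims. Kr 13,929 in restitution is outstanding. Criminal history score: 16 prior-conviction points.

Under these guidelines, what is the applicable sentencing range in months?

Base offense level for aggravated assault: 9.
A1 applies: 9 + 1 = 10.
A2 applies (level before this adjustment is 10 < 14, so +1): 10 + 1 = 11.
A3 applies: 11 − 1 = 10.
A4 applies: 10 + 3 = 13.
A5 applies: 13 + 2 = 15.
A6 applies: 15 + 2 = 17.
Final offense level: 17.
Criminal history: 16 prior points → Category D (13+).
Level 17 falls in the 17-21 band.
Grid: Level 17-21 × Category D = 76-85 months.

76-85 months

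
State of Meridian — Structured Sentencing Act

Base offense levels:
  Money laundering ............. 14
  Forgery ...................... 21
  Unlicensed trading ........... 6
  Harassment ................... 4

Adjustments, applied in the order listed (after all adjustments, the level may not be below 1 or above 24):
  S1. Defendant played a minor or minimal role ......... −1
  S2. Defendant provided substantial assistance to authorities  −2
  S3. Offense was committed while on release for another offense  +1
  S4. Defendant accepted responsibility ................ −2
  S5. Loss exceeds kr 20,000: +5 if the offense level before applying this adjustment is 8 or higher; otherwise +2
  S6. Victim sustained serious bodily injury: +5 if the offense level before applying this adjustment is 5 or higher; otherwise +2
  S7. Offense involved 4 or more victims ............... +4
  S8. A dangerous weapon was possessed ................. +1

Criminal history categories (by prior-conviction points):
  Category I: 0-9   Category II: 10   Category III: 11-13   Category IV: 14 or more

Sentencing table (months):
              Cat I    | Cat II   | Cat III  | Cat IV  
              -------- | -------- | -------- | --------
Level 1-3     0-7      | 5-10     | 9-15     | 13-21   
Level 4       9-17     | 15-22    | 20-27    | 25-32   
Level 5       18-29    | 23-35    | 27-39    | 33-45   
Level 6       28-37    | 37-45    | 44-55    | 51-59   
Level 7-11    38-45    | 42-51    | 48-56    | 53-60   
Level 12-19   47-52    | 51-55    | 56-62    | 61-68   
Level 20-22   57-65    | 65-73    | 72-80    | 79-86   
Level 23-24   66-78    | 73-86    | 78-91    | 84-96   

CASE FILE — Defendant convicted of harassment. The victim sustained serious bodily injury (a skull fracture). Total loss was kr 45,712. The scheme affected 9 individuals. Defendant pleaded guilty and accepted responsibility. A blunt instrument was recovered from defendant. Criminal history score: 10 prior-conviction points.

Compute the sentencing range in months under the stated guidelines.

42-51 months

Base offense level for harassment: 4.
S1 does not apply.
S3 does not apply.
S4 applies: 4 − 2 = 2.
S5 applies (level before this adjustment is 2 < 8, so +2): 2 + 2 = 4.
S6 applies (level before this adjustment is 4 < 5, so +2): 4 + 2 = 6.
S7 applies: 6 + 4 = 10.
S8 applies: 10 + 1 = 11.
Final offense level: 11.
Criminal history: 10 prior points → Category II (10).
Level 11 falls in the 7-11 band.
Grid: Level 7-11 × Category II = 42-51 months.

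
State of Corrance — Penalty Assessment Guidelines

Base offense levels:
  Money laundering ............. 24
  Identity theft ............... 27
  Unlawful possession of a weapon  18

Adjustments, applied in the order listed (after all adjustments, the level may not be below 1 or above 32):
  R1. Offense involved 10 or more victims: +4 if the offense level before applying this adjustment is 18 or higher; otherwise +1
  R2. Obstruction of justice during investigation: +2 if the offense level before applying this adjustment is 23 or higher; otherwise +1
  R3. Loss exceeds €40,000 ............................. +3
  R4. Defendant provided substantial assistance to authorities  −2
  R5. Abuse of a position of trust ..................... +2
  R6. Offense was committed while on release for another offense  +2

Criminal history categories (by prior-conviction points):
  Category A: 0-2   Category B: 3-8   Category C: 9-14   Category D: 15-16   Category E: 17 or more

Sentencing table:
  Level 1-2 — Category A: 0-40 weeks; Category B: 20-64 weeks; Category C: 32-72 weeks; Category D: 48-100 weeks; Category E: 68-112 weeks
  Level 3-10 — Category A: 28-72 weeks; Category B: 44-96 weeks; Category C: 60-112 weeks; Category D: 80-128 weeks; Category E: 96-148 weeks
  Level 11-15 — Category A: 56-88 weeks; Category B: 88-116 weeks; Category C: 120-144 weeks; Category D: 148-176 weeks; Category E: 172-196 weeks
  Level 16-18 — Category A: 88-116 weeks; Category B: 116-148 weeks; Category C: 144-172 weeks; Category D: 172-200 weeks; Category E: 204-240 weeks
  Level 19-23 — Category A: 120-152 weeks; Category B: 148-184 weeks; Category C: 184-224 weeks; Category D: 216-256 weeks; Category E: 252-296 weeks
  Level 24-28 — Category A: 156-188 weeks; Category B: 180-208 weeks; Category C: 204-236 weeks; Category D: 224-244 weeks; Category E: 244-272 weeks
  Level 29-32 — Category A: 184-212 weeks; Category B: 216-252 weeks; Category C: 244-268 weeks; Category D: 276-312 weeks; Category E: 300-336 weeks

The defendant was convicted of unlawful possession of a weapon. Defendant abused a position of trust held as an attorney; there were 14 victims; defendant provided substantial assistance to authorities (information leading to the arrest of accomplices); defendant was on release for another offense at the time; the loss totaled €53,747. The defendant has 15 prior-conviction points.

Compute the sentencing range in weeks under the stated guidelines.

224-244 weeks

Base offense level for unlawful possession of a weapon: 18.
R1 applies (level before this adjustment is 18 ≥ 18, so +4): 18 + 4 = 22.
R3 applies: 22 + 3 = 25.
R4 applies: 25 − 2 = 23.
R5 applies: 23 + 2 = 25.
R6 applies: 25 + 2 = 27.
Final offense level: 27.
Criminal history: 15 prior points → Category D (15-16).
Level 27 falls in the 24-28 band.
Grid: Level 24-28 × Category D = 224-244 weeks.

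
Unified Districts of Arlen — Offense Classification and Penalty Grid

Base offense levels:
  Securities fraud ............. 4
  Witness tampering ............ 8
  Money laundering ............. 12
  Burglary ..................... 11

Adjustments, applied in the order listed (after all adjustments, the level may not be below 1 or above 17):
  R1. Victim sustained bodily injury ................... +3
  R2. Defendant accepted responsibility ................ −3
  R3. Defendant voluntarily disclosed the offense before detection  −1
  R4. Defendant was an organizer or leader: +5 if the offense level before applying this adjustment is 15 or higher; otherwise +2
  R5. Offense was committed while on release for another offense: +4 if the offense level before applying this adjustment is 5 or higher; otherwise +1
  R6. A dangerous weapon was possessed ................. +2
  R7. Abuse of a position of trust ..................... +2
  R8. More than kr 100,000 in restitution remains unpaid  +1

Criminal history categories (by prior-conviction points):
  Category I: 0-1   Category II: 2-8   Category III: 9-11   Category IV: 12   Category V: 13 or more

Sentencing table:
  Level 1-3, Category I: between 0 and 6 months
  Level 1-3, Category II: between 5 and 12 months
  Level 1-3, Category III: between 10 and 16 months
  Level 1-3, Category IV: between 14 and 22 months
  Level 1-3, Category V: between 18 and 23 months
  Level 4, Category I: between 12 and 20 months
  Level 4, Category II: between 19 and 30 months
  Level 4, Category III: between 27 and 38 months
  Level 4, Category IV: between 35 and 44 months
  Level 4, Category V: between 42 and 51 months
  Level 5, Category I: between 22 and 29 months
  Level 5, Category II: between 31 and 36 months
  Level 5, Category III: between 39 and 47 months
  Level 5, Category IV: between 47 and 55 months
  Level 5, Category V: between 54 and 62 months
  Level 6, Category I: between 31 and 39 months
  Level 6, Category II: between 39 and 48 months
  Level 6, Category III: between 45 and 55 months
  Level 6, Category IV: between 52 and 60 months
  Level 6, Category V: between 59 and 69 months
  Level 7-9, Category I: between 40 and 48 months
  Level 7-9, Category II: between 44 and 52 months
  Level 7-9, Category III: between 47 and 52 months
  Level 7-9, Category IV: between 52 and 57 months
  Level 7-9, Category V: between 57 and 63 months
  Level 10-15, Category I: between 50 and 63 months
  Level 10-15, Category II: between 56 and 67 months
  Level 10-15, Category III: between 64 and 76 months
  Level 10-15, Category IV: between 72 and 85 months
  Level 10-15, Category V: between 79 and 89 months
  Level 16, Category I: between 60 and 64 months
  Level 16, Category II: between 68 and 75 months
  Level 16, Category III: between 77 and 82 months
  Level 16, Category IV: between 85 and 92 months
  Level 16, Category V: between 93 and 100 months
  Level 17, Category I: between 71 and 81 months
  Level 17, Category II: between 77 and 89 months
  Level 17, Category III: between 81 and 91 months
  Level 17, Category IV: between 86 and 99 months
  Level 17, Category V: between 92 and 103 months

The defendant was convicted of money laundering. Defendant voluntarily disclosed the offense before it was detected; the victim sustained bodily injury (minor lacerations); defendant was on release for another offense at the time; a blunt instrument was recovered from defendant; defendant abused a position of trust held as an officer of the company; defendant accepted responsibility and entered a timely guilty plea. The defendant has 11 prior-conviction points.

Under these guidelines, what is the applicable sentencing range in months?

81-91 months

Base offense level for money laundering: 12.
R1 applies: 12 + 3 = 15.
R2 applies: 15 − 3 = 12.
R3 applies: 12 − 1 = 11.
R4 does not apply.
R5 applies (level before this adjustment is 11 ≥ 5, so +4): 11 + 4 = 15.
R6 applies: 15 + 2 = 17.
R7 applies: 17 + 2 = 19.
Level 19 exceeds the maximum of 17; capped at 17.
Final offense level: 17.
Criminal history: 11 prior points → Category III (9-11).
Level 17 falls in the 17 band.
Grid: Level 17 × Category III = 81-91 months.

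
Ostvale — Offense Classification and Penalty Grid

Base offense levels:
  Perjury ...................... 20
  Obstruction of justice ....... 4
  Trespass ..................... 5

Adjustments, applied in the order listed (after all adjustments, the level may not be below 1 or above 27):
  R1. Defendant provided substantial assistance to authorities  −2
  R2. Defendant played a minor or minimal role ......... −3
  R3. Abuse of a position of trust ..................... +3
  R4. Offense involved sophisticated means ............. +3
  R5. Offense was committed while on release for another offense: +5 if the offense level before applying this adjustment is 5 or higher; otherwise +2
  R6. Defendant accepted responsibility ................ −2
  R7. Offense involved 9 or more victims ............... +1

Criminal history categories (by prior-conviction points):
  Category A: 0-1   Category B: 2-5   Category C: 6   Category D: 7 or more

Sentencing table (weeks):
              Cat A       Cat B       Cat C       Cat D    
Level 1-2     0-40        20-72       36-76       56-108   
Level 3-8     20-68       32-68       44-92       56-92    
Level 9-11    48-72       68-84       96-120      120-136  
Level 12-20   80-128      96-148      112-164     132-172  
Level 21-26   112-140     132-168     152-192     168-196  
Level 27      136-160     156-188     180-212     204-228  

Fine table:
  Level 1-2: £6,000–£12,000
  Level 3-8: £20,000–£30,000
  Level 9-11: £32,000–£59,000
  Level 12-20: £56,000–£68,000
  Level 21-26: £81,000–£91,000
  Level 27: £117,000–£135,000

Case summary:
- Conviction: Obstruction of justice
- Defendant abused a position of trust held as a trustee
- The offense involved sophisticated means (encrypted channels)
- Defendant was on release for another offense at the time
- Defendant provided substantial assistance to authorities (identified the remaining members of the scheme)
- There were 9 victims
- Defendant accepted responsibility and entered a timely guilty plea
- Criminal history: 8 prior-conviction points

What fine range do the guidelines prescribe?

£56,000–£68,000

Base offense level for obstruction of justice: 4.
R1 applies: 4 − 2 = 2.
R3 applies: 2 + 3 = 5.
R4 applies: 5 + 3 = 8.
R5 applies (level before this adjustment is 8 ≥ 5, so +5): 8 + 5 = 13.
R6 applies: 13 − 2 = 11.
R7 applies: 11 + 1 = 12.
Final offense level: 12.
Level 12 falls in the 12-20 band.
Fine table: Level 12-20 → £56,000–£68,000.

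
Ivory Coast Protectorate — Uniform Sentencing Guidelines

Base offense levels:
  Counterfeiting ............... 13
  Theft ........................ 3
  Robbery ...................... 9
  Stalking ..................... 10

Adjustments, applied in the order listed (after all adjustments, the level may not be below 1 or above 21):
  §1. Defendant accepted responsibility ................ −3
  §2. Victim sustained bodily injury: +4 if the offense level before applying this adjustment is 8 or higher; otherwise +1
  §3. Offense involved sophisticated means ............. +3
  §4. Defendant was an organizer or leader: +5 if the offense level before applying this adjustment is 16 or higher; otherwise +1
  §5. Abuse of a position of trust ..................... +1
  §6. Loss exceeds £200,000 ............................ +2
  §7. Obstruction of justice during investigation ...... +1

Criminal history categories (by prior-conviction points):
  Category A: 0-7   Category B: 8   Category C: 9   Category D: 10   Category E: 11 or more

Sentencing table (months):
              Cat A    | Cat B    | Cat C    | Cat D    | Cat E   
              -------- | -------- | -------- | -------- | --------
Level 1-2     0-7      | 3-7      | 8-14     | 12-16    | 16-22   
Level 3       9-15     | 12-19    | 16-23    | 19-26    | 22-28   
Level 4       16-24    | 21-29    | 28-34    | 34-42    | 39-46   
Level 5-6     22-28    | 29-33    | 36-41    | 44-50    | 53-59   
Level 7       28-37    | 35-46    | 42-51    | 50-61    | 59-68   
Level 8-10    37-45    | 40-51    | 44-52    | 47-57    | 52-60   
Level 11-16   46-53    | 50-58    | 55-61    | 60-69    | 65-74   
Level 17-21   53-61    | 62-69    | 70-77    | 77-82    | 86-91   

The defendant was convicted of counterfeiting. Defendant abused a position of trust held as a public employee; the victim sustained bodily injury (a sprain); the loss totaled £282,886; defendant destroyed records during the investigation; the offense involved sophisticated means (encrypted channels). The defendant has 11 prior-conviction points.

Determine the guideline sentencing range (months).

86-91 months

Base offense level for counterfeiting: 13.
§2 applies (level before this adjustment is 13 ≥ 8, so +4): 13 + 4 = 17.
§3 applies: 17 + 3 = 20.
§5 applies: 20 + 1 = 21.
§6 applies: 21 + 2 = 23.
§7 applies: 23 + 1 = 24.
Level 24 exceeds the maximum of 21; capped at 21.
Final offense level: 21.
Criminal history: 11 prior points → Category E (11+).
Level 21 falls in the 17-21 band.
Grid: Level 17-21 × Category E = 86-91 months.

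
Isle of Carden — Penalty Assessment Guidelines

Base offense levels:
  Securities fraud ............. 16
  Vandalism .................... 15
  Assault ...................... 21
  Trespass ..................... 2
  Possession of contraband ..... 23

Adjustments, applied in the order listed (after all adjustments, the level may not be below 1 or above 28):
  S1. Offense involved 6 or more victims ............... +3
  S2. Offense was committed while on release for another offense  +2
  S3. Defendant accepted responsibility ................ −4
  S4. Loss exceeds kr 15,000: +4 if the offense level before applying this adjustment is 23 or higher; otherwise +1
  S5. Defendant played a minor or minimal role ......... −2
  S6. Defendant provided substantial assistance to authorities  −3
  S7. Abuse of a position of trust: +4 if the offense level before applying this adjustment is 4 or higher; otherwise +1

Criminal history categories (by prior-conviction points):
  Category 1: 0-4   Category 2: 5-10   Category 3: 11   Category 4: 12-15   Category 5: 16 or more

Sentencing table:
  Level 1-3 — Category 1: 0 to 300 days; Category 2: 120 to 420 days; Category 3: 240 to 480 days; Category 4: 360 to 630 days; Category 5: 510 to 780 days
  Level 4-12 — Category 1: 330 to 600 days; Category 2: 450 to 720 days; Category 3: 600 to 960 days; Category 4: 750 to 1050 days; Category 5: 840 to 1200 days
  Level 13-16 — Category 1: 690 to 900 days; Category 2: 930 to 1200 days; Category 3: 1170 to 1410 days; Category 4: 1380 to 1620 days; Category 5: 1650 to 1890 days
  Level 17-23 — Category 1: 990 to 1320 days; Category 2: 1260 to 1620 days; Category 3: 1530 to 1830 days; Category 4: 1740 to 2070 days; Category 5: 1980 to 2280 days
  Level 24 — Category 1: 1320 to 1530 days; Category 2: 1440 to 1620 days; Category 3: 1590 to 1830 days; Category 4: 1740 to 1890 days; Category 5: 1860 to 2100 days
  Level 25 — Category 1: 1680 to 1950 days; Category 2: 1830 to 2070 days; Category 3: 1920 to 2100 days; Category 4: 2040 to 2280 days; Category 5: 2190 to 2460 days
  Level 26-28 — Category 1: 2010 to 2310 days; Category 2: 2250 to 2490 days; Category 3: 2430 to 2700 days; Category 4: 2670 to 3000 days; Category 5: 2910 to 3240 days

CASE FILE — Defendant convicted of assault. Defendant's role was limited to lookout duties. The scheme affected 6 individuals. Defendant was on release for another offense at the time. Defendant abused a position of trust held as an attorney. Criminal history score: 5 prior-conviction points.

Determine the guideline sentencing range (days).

Base offense level for assault: 21.
S1 applies: 21 + 3 = 24.
S2 applies: 24 + 2 = 26.
S5 applies: 26 − 2 = 24.
S7 applies (level before this adjustment is 24 ≥ 4, so +4): 24 + 4 = 28.
Final offense level: 28.
Criminal history: 5 prior points → Category 2 (5-10).
Level 28 falls in the 26-28 band.
Grid: Level 26-28 × Category 2 = 2250-2490 days.

2250-2490 days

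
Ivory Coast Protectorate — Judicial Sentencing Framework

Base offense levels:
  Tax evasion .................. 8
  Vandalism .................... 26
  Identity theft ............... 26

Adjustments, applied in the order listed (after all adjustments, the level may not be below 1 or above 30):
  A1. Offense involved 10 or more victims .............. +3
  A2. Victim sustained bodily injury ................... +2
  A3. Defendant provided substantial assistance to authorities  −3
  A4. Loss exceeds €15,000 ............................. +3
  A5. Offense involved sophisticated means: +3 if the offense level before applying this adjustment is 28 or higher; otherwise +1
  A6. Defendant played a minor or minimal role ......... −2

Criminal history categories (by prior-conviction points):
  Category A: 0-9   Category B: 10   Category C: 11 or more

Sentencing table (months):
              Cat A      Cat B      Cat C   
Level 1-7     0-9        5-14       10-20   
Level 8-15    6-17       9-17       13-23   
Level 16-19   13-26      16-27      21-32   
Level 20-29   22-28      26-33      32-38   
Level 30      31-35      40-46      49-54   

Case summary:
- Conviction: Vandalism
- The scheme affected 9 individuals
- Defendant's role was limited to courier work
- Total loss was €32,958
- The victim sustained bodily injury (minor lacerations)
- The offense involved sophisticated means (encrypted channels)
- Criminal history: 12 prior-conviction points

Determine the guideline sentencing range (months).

49-54 months

Base offense level for vandalism: 26.
A1 does not apply.
A2 applies: 26 + 2 = 28.
A3 does not apply.
A4 applies: 28 + 3 = 31.
A5 applies (level before this adjustment is 31 ≥ 28, so +3): 31 + 3 = 34.
A6 applies: 34 − 2 = 32.
Level 32 exceeds the maximum of 30; capped at 30.
Final offense level: 30.
Criminal history: 12 prior points → Category C (11+).
Level 30 falls in the 30 band.
Grid: Level 30 × Category C = 49-54 months.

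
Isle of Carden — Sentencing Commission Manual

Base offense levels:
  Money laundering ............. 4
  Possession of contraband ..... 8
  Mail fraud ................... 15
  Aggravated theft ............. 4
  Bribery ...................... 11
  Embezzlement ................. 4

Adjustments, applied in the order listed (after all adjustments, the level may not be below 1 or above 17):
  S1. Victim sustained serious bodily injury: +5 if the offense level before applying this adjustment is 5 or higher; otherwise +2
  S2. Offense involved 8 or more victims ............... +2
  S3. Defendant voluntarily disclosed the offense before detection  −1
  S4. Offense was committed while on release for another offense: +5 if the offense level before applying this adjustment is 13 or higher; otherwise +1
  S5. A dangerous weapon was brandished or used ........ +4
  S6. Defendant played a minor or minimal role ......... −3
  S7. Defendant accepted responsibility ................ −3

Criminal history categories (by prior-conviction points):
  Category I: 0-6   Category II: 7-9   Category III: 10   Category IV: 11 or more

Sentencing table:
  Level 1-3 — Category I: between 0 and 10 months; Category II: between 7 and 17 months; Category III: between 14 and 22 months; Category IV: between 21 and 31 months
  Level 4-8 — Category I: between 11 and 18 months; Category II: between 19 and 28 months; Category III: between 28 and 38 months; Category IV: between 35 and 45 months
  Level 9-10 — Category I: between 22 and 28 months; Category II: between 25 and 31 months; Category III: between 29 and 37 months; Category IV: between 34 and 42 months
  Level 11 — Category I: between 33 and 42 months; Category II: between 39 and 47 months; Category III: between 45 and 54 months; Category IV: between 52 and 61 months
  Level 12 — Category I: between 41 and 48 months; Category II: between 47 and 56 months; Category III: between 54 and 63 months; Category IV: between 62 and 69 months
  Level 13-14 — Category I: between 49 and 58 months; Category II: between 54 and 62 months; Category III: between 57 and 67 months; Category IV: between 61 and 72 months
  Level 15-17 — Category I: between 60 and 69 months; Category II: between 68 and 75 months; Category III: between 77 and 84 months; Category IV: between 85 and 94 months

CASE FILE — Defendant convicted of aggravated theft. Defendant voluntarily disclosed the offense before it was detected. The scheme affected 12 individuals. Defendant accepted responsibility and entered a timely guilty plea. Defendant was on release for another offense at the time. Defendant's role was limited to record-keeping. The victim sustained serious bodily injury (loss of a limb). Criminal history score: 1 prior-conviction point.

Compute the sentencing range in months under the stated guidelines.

0-10 months

Base offense level for aggravated theft: 4.
S1 applies (level before this adjustment is 4 < 5, so +2): 4 + 2 = 6.
S2 applies: 6 + 2 = 8.
S3 applies: 8 − 1 = 7.
S4 applies (level before this adjustment is 7 < 13, so +1): 7 + 1 = 8.
S5 does not apply.
S6 applies: 8 − 3 = 5.
S7 applies: 5 − 3 = 2.
Final offense level: 2.
Criminal history: 1 prior point → Category I (0-6).
Level 2 falls in the 1-3 band.
Grid: Level 1-3 × Category I = 0-10 months.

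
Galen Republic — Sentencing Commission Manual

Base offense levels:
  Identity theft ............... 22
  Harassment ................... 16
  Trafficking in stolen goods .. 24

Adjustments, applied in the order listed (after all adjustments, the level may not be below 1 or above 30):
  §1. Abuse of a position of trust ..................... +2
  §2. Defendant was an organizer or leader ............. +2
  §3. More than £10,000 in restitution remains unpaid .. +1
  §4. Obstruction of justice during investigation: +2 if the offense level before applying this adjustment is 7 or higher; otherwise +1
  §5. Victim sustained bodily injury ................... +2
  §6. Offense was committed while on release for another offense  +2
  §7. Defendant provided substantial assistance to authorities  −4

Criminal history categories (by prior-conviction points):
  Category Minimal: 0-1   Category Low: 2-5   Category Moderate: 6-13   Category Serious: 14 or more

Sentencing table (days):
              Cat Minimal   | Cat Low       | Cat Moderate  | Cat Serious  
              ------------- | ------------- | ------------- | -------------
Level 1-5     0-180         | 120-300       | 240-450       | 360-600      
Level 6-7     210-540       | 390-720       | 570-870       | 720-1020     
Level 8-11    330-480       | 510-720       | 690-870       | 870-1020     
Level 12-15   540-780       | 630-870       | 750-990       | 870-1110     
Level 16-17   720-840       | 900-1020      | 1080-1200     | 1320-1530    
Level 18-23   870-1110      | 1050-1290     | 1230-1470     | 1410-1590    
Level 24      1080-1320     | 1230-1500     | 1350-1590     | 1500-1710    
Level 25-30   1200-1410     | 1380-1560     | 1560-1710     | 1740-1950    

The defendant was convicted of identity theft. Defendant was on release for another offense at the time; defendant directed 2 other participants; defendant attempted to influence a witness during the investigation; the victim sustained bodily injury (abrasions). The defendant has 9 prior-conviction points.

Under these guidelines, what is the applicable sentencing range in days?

1560-1710 days

Base offense level for identity theft: 22.
§1 does not apply.
§2 applies: 22 + 2 = 24.
§3 does not apply.
§4 applies (level before this adjustment is 24 ≥ 7, so +2): 24 + 2 = 26.
§5 applies: 26 + 2 = 28.
§6 applies: 28 + 2 = 30.
§7 does not apply.
Final offense level: 30.
Criminal history: 9 prior points → Category Moderate (6-13).
Level 30 falls in the 25-30 band.
Grid: Level 25-30 × Category Moderate = 1560-1710 days.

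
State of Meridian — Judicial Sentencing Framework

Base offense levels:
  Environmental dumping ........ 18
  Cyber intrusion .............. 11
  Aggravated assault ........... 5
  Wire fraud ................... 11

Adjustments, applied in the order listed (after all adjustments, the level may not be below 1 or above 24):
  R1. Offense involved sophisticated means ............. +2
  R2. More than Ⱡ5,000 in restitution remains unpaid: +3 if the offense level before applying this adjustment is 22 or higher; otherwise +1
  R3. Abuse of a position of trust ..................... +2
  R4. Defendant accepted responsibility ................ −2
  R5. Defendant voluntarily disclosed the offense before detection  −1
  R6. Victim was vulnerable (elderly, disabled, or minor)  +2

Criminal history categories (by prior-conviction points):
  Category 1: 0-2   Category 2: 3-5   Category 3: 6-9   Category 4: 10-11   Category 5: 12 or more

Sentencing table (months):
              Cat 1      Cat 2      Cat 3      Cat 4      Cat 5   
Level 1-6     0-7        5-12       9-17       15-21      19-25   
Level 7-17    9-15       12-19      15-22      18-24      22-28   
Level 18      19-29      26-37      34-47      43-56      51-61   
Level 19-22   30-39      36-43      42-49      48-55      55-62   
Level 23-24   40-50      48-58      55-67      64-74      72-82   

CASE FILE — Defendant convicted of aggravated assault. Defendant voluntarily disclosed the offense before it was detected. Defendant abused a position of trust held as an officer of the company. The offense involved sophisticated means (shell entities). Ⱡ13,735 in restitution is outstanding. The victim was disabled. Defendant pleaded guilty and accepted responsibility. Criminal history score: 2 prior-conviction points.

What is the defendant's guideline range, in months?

Base offense level for aggravated assault: 5.
R1 applies: 5 + 2 = 7.
R2 applies (level before this adjustment is 7 < 22, so +1): 7 + 1 = 8.
R3 applies: 8 + 2 = 10.
R4 applies: 10 − 2 = 8.
R5 applies: 8 − 1 = 7.
R6 applies: 7 + 2 = 9.
Final offense level: 9.
Criminal history: 2 prior points → Category 1 (0-2).
Level 9 falls in the 7-17 band.
Grid: Level 7-17 × Category 1 = 9-15 months.

9-15 months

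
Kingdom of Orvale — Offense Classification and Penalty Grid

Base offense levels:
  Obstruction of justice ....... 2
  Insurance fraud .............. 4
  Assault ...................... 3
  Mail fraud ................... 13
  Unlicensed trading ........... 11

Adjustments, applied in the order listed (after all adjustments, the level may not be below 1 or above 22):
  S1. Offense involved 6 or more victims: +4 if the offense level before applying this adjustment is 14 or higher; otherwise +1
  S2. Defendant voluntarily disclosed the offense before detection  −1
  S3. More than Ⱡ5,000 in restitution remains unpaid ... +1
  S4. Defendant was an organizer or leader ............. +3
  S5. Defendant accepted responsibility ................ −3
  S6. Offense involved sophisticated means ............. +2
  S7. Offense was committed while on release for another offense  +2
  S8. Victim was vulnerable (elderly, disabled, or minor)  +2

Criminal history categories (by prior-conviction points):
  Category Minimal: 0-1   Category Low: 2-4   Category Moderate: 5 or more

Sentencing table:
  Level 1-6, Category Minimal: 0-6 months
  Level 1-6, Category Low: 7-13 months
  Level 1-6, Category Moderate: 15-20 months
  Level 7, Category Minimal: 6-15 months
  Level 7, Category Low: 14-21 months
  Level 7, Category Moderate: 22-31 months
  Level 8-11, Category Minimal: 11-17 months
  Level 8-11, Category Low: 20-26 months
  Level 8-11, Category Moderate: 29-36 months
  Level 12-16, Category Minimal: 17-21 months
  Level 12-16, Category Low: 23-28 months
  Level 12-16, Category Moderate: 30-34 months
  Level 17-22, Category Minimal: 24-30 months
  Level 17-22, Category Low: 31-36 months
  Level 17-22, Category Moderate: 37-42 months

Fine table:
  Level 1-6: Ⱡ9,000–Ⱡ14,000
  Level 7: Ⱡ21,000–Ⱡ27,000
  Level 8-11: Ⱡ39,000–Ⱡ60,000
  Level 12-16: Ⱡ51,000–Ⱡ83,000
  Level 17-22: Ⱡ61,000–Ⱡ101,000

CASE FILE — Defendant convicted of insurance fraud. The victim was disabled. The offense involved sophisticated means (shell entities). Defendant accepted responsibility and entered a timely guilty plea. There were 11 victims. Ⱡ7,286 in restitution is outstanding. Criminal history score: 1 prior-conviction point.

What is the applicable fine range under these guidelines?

Ⱡ21,000–Ⱡ27,000

Base offense level for insurance fraud: 4.
S1 applies (level before this adjustment is 4 < 14, so +1): 4 + 1 = 5.
S2 does not apply.
S3 applies: 5 + 1 = 6.
S4 does not apply.
S5 applies: 6 − 3 = 3.
S6 applies: 3 + 2 = 5.
S7 does not apply.
S8 applies: 5 + 2 = 7.
Final offense level: 7.
Level 7 falls in the 7 band.
Fine table: Level 7 → Ⱡ21,000–Ⱡ27,000.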